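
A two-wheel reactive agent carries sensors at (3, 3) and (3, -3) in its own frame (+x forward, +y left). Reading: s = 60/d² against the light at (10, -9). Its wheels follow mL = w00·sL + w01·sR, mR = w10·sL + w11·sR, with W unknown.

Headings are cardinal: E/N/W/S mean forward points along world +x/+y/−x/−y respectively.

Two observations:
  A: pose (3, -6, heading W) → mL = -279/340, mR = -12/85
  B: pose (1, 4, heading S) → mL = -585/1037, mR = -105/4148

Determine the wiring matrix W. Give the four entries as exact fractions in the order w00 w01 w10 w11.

-1 -1/2 1/2 -1

obs A: pose=(3,-6,W) → sL=3/5, sR=15/34, mL=-279/340, mR=-12/85
obs B: pose=(1,4,S) → sL=15/34, sR=15/61, mL=-585/1037, mR=-105/4148
sensor matrix S = [[3/5, 15/34], [15/34, 15/61]]; det S = -3321/70516
solve [mL_A; mL_B] = S·[w00; w01] and [mR_A; mR_B] = S·[w10; w11]:
  w00 = -1, w01 = -1/2, w10 = 1/2, w11 = -1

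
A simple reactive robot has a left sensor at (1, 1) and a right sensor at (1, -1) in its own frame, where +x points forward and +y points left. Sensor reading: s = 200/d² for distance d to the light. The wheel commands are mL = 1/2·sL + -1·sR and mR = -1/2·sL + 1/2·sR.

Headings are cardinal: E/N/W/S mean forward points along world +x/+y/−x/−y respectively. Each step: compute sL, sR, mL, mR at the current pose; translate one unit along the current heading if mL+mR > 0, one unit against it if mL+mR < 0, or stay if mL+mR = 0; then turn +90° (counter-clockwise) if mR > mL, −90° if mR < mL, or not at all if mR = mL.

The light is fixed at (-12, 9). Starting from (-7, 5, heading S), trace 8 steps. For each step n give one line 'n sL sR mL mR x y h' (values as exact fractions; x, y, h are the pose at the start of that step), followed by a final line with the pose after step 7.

n=0: pose=(-7,5,S); sL=200/61, sR=200/41; mL=-8100/2501, mR=2000/2501; mL+mR=-100/41 → advance -1; mR−mL=10100/2501 → turn +1·90°
n=1: pose=(-7,6,E); sL=5, sR=50/13; mL=-35/26, mR=-15/26; mL+mR=-25/13 → advance -1; mR−mL=10/13 → turn +1·90°
n=2: pose=(-8,6,N); sL=200/13, sR=200/29; mL=300/377, mR=-1600/377; mL+mR=-100/29 → advance -1; mR−mL=-1900/377 → turn -1·90°
n=3: pose=(-8,5,E); sL=100/17, sR=4; mL=-18/17, mR=-16/17; mL+mR=-2 → advance -1; mR−mL=2/17 → turn +1·90°
n=4: pose=(-9,5,N); sL=200/13, sR=8; mL=-4/13, mR=-48/13; mL+mR=-4 → advance -1; mR−mL=-44/13 → turn -1·90°
n=5: pose=(-9,4,E); sL=25/4, sR=50/13; mL=-75/104, mR=-125/104; mL+mR=-25/13 → advance -1; mR−mL=-25/52 → turn -1·90°
n=6: pose=(-10,4,S); sL=40/9, sR=200/37; mL=-1060/333, mR=160/333; mL+mR=-100/37 → advance -1; mR−mL=1220/333 → turn +1·90°
n=7: pose=(-10,5,E); sL=100/9, sR=100/17; mL=-50/153, mR=-400/153; mL+mR=-50/17 → advance -1; mR−mL=-350/153 → turn -1·90°

0 200/61 200/41 -8100/2501 2000/2501 -7 5 S
1 5 50/13 -35/26 -15/26 -7 6 E
2 200/13 200/29 300/377 -1600/377 -8 6 N
3 100/17 4 -18/17 -16/17 -8 5 E
4 200/13 8 -4/13 -48/13 -9 5 N
5 25/4 50/13 -75/104 -125/104 -9 4 E
6 40/9 200/37 -1060/333 160/333 -10 4 S
7 100/9 100/17 -50/153 -400/153 -10 5 E
final -11 5 S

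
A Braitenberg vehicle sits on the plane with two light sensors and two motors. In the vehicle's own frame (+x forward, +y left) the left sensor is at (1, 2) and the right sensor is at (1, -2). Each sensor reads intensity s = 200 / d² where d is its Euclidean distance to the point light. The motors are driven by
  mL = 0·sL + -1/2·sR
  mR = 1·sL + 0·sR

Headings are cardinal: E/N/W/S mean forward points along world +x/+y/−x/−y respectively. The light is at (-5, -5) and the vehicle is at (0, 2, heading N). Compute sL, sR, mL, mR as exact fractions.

left sensor world pos  = (-2, 3); dL² = 73
right sensor world pos = (2, 3); dR² = 113
sL = 200/73 = 200/73
sR = 200/113 = 200/113
mL = 0·sL + -1/2·sR = -100/113
mR = 1·sL + 0·sR = 200/73

200/73 200/113 -100/113 200/73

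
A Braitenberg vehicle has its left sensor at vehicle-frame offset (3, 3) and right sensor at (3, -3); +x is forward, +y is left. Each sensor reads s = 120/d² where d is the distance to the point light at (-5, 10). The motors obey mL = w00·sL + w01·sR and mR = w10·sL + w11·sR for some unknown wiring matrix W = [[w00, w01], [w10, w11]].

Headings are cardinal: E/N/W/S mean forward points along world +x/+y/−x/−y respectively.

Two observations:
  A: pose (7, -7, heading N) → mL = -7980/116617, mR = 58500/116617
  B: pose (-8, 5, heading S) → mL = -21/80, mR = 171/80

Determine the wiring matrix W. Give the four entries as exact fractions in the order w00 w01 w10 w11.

1/2 -1 1/2 1

obs A: pose=(7,-7,N) → sL=120/277, sR=120/421, mL=-7980/116617, mR=58500/116617
obs B: pose=(-8,5,S) → sL=15/8, sR=6/5, mL=-21/80, mR=171/80
sensor matrix S = [[120/277, 120/421], [15/8, 6/5]]; det S = -1701/116617
solve [mL_A; mL_B] = S·[w00; w01] and [mR_A; mR_B] = S·[w10; w11]:
  w00 = 1/2, w01 = -1, w10 = 1/2, w11 = 1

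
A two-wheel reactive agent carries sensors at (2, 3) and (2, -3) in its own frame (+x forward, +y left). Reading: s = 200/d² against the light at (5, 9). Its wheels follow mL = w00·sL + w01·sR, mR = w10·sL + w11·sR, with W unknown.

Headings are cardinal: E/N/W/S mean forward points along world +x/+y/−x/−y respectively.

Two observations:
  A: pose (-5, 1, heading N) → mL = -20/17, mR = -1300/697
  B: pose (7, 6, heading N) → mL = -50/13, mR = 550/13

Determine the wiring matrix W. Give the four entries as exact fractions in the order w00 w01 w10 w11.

obs A: pose=(-5,1,N) → sL=40/41, sR=40/17, mL=-20/17, mR=-1300/697
obs B: pose=(7,6,N) → sL=100, sR=100/13, mL=-50/13, mR=550/13
sensor matrix S = [[40/41, 40/17], [100, 100/13]]; det S = -2064000/9061
solve [mL_A; mL_B] = S·[w00; w01] and [mR_A; mR_B] = S·[w10; w11]:
  w00 = 0, w01 = -1/2, w10 = 1/2, w11 = -1

0 -1/2 1/2 -1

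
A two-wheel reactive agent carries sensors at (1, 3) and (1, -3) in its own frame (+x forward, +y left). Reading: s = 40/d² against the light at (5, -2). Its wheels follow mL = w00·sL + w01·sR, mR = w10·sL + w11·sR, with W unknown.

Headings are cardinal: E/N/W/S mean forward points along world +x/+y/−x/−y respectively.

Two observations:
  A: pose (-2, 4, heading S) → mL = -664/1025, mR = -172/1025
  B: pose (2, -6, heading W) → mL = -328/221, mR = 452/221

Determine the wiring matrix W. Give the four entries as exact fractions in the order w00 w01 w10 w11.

obs A: pose=(-2,4,S) → sL=40/41, sR=8/25, mL=-664/1025, mR=-172/1025
obs B: pose=(2,-6,W) → sL=8/13, sR=40/17, mL=-328/221, mR=452/221
sensor matrix S = [[40/41, 8/25], [8/13, 40/17]]; det S = 475392/226525
solve [mL_A; mL_B] = S·[w00; w01] and [mR_A; mR_B] = S·[w10; w11]:
  w00 = -1/2, w01 = -1/2, w10 = -1/2, w11 = 1

-1/2 -1/2 -1/2 1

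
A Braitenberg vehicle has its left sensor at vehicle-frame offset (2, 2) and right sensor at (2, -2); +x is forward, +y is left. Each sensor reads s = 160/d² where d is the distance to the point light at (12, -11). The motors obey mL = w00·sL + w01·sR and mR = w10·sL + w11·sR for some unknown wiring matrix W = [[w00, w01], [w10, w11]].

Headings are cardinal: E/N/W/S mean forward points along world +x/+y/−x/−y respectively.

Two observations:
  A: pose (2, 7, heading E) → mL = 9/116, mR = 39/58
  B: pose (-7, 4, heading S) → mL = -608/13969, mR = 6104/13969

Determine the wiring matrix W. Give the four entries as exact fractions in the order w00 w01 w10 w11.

-1/2 1/2 1/2 1

obs A: pose=(2,7,E) → sL=10/29, sR=1/2, mL=9/116, mR=39/58
obs B: pose=(-7,4,S) → sL=80/229, sR=16/61, mL=-608/13969, mR=6104/13969
sensor matrix S = [[10/29, 1/2], [80/229, 16/61]]; det S = -34120/405101
solve [mL_A; mL_B] = S·[w00; w01] and [mR_A; mR_B] = S·[w10; w11]:
  w00 = -1/2, w01 = 1/2, w10 = 1/2, w11 = 1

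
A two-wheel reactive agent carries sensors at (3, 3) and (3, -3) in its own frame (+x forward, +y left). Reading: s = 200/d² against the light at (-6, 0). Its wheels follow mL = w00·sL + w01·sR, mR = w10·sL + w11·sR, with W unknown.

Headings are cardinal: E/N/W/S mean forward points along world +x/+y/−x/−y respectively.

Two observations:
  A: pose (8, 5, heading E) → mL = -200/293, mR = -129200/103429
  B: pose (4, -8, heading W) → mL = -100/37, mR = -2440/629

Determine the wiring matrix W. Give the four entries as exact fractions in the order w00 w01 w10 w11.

0 -1 -1 -1

obs A: pose=(8,5,E) → sL=200/353, sR=200/293, mL=-200/293, mR=-129200/103429
obs B: pose=(4,-8,W) → sL=20/17, sR=100/37, mL=-100/37, mR=-2440/629
sensor matrix S = [[200/353, 200/293], [20/17, 100/37]]; det S = 47376000/65056841
solve [mL_A; mL_B] = S·[w00; w01] and [mR_A; mR_B] = S·[w10; w11]:
  w00 = 0, w01 = -1, w10 = -1, w11 = -1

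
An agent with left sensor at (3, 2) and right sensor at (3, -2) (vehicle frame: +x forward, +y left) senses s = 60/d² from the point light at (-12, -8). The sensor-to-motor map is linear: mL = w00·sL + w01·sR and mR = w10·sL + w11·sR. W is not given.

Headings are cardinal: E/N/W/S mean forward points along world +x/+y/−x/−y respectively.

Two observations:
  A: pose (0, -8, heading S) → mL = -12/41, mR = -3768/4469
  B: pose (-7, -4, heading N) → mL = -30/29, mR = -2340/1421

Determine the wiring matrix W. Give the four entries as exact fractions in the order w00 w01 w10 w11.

-1 0 -1 -1

obs A: pose=(0,-8,S) → sL=12/41, sR=60/109, mL=-12/41, mR=-3768/4469
obs B: pose=(-7,-4,N) → sL=30/29, sR=30/49, mL=-30/29, mR=-2340/1421
sensor matrix S = [[12/41, 60/109], [30/29, 30/49]]; det S = -2478240/6350449
solve [mL_A; mL_B] = S·[w00; w01] and [mR_A; mR_B] = S·[w10; w11]:
  w00 = -1, w01 = 0, w10 = -1, w11 = -1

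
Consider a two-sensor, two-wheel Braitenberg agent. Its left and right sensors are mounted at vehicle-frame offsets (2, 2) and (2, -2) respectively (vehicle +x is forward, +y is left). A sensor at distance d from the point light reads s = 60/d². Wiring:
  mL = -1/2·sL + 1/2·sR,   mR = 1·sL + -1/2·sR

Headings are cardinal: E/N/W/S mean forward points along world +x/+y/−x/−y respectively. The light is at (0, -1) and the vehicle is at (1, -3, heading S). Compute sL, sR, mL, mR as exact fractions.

left sensor world pos  = (3, -5); dL² = 25
right sensor world pos = (-1, -5); dR² = 17
sL = 60/25 = 12/5
sR = 60/17 = 60/17
mL = -1/2·sL + 1/2·sR = 48/85
mR = 1·sL + -1/2·sR = 54/85

12/5 60/17 48/85 54/85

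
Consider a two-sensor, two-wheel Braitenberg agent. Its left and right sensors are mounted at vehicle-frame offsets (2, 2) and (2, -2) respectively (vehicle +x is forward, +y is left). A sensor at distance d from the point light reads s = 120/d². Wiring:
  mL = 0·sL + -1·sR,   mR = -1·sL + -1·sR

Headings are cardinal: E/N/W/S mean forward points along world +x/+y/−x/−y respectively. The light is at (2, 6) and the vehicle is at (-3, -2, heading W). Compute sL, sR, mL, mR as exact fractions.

left sensor world pos  = (-5, -4); dL² = 149
right sensor world pos = (-5, 0); dR² = 85
sL = 120/149 = 120/149
sR = 120/85 = 24/17
mL = 0·sL + -1·sR = -24/17
mR = -1·sL + -1·sR = -5616/2533

120/149 24/17 -24/17 -5616/2533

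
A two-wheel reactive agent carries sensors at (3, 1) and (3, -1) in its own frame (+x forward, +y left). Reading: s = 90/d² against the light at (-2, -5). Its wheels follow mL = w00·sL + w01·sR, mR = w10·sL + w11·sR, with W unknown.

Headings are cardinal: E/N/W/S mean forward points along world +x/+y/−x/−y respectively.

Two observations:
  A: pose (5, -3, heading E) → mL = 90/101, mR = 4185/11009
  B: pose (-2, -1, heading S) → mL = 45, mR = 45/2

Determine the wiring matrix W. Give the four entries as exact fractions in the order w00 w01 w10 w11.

obs A: pose=(5,-3,E) → sL=90/109, sR=90/101, mL=90/101, mR=4185/11009
obs B: pose=(-2,-1,S) → sL=45, sR=45, mL=45, mR=45/2
sensor matrix S = [[90/109, 90/101], [45, 45]]; det S = -32400/11009
solve [mL_A; mL_B] = S·[w00; w01] and [mR_A; mR_B] = S·[w10; w11]:
  w00 = 0, w01 = 1, w10 = 1, w11 = -1/2

0 1 1 -1/2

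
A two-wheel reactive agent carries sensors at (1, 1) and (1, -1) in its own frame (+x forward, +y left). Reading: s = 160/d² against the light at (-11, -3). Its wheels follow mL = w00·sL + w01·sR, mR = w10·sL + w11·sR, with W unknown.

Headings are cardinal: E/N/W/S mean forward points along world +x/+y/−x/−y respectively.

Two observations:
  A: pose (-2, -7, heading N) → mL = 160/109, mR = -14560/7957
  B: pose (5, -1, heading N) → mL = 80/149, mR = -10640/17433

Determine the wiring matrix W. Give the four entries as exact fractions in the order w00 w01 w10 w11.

obs A: pose=(-2,-7,N) → sL=160/73, sR=160/109, mL=160/109, mR=-14560/7957
obs B: pose=(5,-1,N) → sL=80/117, sR=80/149, mL=80/149, mR=-10640/17433
sensor matrix S = [[160/73, 160/109], [80/117, 80/149]]; det S = 24012800/138714381
solve [mL_A; mL_B] = S·[w00; w01] and [mR_A; mR_B] = S·[w10; w11]:
  w00 = 0, w01 = 1, w10 = -1/2, w11 = -1/2

0 1 -1/2 -1/2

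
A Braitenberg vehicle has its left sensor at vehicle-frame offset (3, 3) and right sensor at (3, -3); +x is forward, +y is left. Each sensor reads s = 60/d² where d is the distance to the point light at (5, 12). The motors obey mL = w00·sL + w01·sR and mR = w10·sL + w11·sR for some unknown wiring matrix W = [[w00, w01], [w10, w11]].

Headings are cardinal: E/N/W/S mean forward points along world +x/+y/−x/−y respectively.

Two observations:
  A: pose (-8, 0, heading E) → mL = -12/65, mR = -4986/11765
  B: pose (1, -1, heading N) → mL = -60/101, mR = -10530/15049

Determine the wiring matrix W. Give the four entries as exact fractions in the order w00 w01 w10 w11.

0 -1 -1 -1/2

obs A: pose=(-8,0,E) → sL=60/181, sR=12/65, mL=-12/65, mR=-4986/11765
obs B: pose=(1,-1,N) → sL=60/149, sR=60/101, mL=-60/101, mR=-10530/15049
sensor matrix S = [[60/181, 12/65], [60/149, 60/101]]; det S = 4340736/35410297
solve [mL_A; mL_B] = S·[w00; w01] and [mR_A; mR_B] = S·[w10; w11]:
  w00 = 0, w01 = -1, w10 = -1, w11 = -1/2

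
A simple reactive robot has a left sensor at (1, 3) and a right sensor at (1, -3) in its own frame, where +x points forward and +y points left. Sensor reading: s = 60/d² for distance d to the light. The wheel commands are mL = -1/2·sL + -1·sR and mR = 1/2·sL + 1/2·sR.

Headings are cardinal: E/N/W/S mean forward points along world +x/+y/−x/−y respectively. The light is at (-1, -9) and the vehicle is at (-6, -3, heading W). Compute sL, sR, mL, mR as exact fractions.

left sensor world pos  = (-7, -6); dL² = 45
right sensor world pos = (-7, 0); dR² = 117
sL = 60/45 = 4/3
sR = 60/117 = 20/39
mL = -1/2·sL + -1·sR = -46/39
mR = 1/2·sL + 1/2·sR = 12/13

4/3 20/39 -46/39 12/13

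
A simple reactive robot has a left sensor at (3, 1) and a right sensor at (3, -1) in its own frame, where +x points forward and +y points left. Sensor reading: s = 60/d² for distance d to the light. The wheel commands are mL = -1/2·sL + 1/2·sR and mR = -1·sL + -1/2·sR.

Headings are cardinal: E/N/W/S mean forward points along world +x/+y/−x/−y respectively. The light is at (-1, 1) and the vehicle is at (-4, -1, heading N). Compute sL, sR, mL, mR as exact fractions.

60/17 12 72/17 -162/17

left sensor world pos  = (-5, 2); dL² = 17
right sensor world pos = (-3, 2); dR² = 5
sL = 60/17 = 60/17
sR = 60/5 = 12
mL = -1/2·sL + 1/2·sR = 72/17
mR = -1·sL + -1/2·sR = -162/17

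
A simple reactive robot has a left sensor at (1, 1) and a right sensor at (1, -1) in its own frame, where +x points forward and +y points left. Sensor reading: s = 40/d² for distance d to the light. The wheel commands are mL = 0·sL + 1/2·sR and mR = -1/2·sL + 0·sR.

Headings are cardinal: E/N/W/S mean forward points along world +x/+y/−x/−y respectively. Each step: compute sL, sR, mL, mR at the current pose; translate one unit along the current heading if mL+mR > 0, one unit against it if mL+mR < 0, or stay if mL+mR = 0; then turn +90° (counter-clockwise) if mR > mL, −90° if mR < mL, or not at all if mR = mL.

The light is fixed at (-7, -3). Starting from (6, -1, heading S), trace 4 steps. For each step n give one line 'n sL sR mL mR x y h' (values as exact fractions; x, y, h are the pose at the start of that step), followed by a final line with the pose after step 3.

0 40/197 8/29 4/29 -20/197 6 -1 S
1 5/18 10/37 5/37 -5/36 6 -2 W
2 40/173 40/229 20/229 -20/173 7 -2 N
3 20/113 20/113 10/113 -10/113 7 -3 E
final 7 -3 S

n=0: pose=(6,-1,S); sL=40/197, sR=8/29; mL=4/29, mR=-20/197; mL+mR=208/5713 → advance +1; mR−mL=-1368/5713 → turn -1·90°
n=1: pose=(6,-2,W); sL=5/18, sR=10/37; mL=5/37, mR=-5/36; mL+mR=-5/1332 → advance -1; mR−mL=-365/1332 → turn -1·90°
n=2: pose=(7,-2,N); sL=40/173, sR=40/229; mL=20/229, mR=-20/173; mL+mR=-1120/39617 → advance -1; mR−mL=-8040/39617 → turn -1·90°
n=3: pose=(7,-3,E); sL=20/113, sR=20/113; mL=10/113, mR=-10/113; mL+mR=0 → advance +0; mR−mL=-20/113 → turn -1·90°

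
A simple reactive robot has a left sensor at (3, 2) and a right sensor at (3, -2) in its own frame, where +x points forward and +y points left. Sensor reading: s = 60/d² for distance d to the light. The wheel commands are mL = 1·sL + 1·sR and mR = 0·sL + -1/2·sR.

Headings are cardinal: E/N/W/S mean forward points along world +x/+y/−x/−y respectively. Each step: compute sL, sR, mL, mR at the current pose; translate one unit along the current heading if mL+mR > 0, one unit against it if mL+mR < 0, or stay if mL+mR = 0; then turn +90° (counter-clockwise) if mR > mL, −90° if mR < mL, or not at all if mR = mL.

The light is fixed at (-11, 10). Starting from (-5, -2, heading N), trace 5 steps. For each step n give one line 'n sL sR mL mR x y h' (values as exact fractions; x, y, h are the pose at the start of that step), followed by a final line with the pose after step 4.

0 60/97 12/29 2904/2813 -6/29 -5 -2 N
1 10/27 6/25 412/675 -3/25 -5 -1 E
2 60/277 60/221 29880/61217 -30/221 -4 -1 S
3 15/53 15/29 1230/1537 -15/58 -4 -2 W
4 60/97 12/29 2904/2813 -6/29 -5 -2 N
final -5 -1 E

n=0: pose=(-5,-2,N); sL=60/97, sR=12/29; mL=2904/2813, mR=-6/29; mL+mR=2322/2813 → advance +1; mR−mL=-3486/2813 → turn -1·90°
n=1: pose=(-5,-1,E); sL=10/27, sR=6/25; mL=412/675, mR=-3/25; mL+mR=331/675 → advance +1; mR−mL=-493/675 → turn -1·90°
n=2: pose=(-4,-1,S); sL=60/277, sR=60/221; mL=29880/61217, mR=-30/221; mL+mR=21570/61217 → advance +1; mR−mL=-38190/61217 → turn -1·90°
n=3: pose=(-4,-2,W); sL=15/53, sR=15/29; mL=1230/1537, mR=-15/58; mL+mR=1665/3074 → advance +1; mR−mL=-3255/3074 → turn -1·90°
n=4: pose=(-5,-2,N); sL=60/97, sR=12/29; mL=2904/2813, mR=-6/29; mL+mR=2322/2813 → advance +1; mR−mL=-3486/2813 → turn -1·90°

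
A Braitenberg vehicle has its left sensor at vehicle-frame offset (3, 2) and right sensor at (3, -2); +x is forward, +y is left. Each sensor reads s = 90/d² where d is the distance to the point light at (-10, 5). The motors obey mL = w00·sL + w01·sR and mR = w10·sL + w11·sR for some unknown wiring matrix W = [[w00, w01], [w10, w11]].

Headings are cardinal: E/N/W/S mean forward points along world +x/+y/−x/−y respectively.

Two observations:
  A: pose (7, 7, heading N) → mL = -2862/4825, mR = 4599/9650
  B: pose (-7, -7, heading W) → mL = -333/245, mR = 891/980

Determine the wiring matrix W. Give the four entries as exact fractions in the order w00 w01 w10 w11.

-1 -1 1 1/2

obs A: pose=(7,7,N) → sL=9/25, sR=45/193, mL=-2862/4825, mR=4599/9650
obs B: pose=(-7,-7,W) → sL=45/98, sR=9/10, mL=-333/245, mR=891/980
sensor matrix S = [[9/25, 45/193], [45/98, 9/10]]; det S = 256446/1182125
solve [mL_A; mL_B] = S·[w00; w01] and [mR_A; mR_B] = S·[w10; w11]:
  w00 = -1, w01 = -1, w10 = 1, w11 = 1/2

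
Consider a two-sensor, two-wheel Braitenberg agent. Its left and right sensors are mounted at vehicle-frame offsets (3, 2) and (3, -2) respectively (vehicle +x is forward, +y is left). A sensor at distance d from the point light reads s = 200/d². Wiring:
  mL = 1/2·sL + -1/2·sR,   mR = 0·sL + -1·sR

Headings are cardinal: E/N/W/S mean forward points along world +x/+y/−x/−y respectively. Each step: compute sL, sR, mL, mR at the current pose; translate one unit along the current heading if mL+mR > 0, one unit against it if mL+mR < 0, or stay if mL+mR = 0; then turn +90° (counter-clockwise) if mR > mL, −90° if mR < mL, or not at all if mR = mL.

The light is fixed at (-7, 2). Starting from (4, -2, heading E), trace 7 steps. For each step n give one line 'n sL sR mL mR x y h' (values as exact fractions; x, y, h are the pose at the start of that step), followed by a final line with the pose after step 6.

0 1 25/29 2/29 -25/29 4 -2 E
1 200/193 200/113 -8000/21809 -200/113 3 -2 S
2 100/37 4 -24/37 -4 3 -1 W
3 200/81 200/169 8800/13689 -200/169 4 -1 N
4 1 25/29 2/29 -25/29 4 -2 E
5 200/193 200/113 -8000/21809 -200/113 3 -2 S
6 100/37 4 -24/37 -4 3 -1 W
final 4 -1 N

n=0: pose=(4,-2,E); sL=1, sR=25/29; mL=2/29, mR=-25/29; mL+mR=-23/29 → advance -1; mR−mL=-27/29 → turn -1·90°
n=1: pose=(3,-2,S); sL=200/193, sR=200/113; mL=-8000/21809, mR=-200/113; mL+mR=-46600/21809 → advance -1; mR−mL=-30600/21809 → turn -1·90°
n=2: pose=(3,-1,W); sL=100/37, sR=4; mL=-24/37, mR=-4; mL+mR=-172/37 → advance -1; mR−mL=-124/37 → turn -1·90°
n=3: pose=(4,-1,N); sL=200/81, sR=200/169; mL=8800/13689, mR=-200/169; mL+mR=-7400/13689 → advance -1; mR−mL=-25000/13689 → turn -1·90°
n=4: pose=(4,-2,E); sL=1, sR=25/29; mL=2/29, mR=-25/29; mL+mR=-23/29 → advance -1; mR−mL=-27/29 → turn -1·90°
n=5: pose=(3,-2,S); sL=200/193, sR=200/113; mL=-8000/21809, mR=-200/113; mL+mR=-46600/21809 → advance -1; mR−mL=-30600/21809 → turn -1·90°
n=6: pose=(3,-1,W); sL=100/37, sR=4; mL=-24/37, mR=-4; mL+mR=-172/37 → advance -1; mR−mL=-124/37 → turn -1·90°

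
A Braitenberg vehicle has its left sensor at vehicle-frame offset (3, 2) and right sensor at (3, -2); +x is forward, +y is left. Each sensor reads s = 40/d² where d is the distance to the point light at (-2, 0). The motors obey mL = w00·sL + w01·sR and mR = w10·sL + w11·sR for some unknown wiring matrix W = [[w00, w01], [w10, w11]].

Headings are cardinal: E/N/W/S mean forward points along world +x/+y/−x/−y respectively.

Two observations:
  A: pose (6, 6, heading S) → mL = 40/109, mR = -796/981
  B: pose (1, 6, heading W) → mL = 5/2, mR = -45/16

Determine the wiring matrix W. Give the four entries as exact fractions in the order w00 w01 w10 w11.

obs A: pose=(6,6,S) → sL=40/109, sR=8/9, mL=40/109, mR=-796/981
obs B: pose=(1,6,W) → sL=5/2, sR=5/8, mL=5/2, mR=-45/16
sensor matrix S = [[40/109, 8/9], [5/2, 5/8]]; det S = -1955/981
solve [mL_A; mL_B] = S·[w00; w01] and [mR_A; mR_B] = S·[w10; w11]:
  w00 = 1, w01 = 0, w10 = -1, w11 = -1/2

1 0 -1 -1/2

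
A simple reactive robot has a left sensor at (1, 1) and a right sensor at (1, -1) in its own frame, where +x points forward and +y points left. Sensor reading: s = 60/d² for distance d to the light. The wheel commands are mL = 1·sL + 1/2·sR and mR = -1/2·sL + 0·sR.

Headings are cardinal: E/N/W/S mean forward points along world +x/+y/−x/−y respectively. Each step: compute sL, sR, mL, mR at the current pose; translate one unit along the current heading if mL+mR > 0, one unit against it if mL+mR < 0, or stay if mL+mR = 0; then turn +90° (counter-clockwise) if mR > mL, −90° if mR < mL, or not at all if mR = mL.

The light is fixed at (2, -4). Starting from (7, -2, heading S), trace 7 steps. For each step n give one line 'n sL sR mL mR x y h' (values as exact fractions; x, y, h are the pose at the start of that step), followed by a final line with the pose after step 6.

0 60/37 60/17 2130/629 -30/37 7 -2 S
1 15/4 3 21/4 -15/8 7 -3 W
2 60/13 60/29 2130/377 -30/13 6 -3 N
3 30/17 30/13 645/221 -15/17 6 -2 E
4 60/37 60/17 2130/629 -30/37 7 -2 S
5 15/4 3 21/4 -15/8 7 -3 W
6 60/13 60/29 2130/377 -30/13 6 -3 N
final 6 -2 E

n=0: pose=(7,-2,S); sL=60/37, sR=60/17; mL=2130/629, mR=-30/37; mL+mR=1620/629 → advance +1; mR−mL=-2640/629 → turn -1·90°
n=1: pose=(7,-3,W); sL=15/4, sR=3; mL=21/4, mR=-15/8; mL+mR=27/8 → advance +1; mR−mL=-57/8 → turn -1·90°
n=2: pose=(6,-3,N); sL=60/13, sR=60/29; mL=2130/377, mR=-30/13; mL+mR=1260/377 → advance +1; mR−mL=-3000/377 → turn -1·90°
n=3: pose=(6,-2,E); sL=30/17, sR=30/13; mL=645/221, mR=-15/17; mL+mR=450/221 → advance +1; mR−mL=-840/221 → turn -1·90°
n=4: pose=(7,-2,S); sL=60/37, sR=60/17; mL=2130/629, mR=-30/37; mL+mR=1620/629 → advance +1; mR−mL=-2640/629 → turn -1·90°
n=5: pose=(7,-3,W); sL=15/4, sR=3; mL=21/4, mR=-15/8; mL+mR=27/8 → advance +1; mR−mL=-57/8 → turn -1·90°
n=6: pose=(6,-3,N); sL=60/13, sR=60/29; mL=2130/377, mR=-30/13; mL+mR=1260/377 → advance +1; mR−mL=-3000/377 → turn -1·90°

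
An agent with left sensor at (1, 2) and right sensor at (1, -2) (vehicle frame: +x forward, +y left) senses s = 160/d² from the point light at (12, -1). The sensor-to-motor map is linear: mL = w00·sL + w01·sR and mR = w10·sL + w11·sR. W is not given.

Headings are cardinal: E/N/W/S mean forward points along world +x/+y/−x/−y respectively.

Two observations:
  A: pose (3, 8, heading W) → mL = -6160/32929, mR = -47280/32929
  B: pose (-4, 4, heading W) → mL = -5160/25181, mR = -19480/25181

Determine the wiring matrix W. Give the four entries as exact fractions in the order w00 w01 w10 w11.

obs A: pose=(3,8,W) → sL=160/149, sR=160/221, mL=-6160/32929, mR=-47280/32929
obs B: pose=(-4,4,W) → sL=80/149, sR=80/169, mL=-5160/25181, mR=-19480/25181
sensor matrix S = [[160/149, 160/221], [80/149, 80/169]]; det S = 51200/428077
solve [mL_A; mL_B] = S·[w00; w01] and [mR_A; mR_B] = S·[w10; w11]:
  w00 = 1/2, w01 = -1, w10 = -1, w11 = -1/2

1/2 -1 -1 -1/2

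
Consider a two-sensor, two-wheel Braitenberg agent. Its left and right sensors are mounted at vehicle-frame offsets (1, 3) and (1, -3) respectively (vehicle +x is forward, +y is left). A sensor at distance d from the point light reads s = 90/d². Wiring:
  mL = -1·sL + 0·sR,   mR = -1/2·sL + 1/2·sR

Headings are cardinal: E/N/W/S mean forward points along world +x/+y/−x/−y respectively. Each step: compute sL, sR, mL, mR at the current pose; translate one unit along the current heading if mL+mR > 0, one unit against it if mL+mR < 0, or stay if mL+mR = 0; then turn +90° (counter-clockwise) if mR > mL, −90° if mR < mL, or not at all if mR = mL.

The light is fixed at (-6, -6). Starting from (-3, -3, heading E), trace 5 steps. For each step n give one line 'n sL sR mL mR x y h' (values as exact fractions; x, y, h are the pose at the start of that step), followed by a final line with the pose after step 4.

0 45/26 45/8 -45/26 405/208 -3 -3 E
1 90/17 18/13 -90/17 -432/221 -2 -3 N
2 9 45/17 -9 -54/17 -2 -4 W
3 18/13 18 -18/13 108/13 -1 -4 S
4 45/26 9/4 -45/26 27/104 -1 -5 E
final -2 -5 N

n=0: pose=(-3,-3,E); sL=45/26, sR=45/8; mL=-45/26, mR=405/208; mL+mR=45/208 → advance +1; mR−mL=765/208 → turn +1·90°
n=1: pose=(-2,-3,N); sL=90/17, sR=18/13; mL=-90/17, mR=-432/221; mL+mR=-1602/221 → advance -1; mR−mL=738/221 → turn +1·90°
n=2: pose=(-2,-4,W); sL=9, sR=45/17; mL=-9, mR=-54/17; mL+mR=-207/17 → advance -1; mR−mL=99/17 → turn +1·90°
n=3: pose=(-1,-4,S); sL=18/13, sR=18; mL=-18/13, mR=108/13; mL+mR=90/13 → advance +1; mR−mL=126/13 → turn +1·90°
n=4: pose=(-1,-5,E); sL=45/26, sR=9/4; mL=-45/26, mR=27/104; mL+mR=-153/104 → advance -1; mR−mL=207/104 → turn +1·90°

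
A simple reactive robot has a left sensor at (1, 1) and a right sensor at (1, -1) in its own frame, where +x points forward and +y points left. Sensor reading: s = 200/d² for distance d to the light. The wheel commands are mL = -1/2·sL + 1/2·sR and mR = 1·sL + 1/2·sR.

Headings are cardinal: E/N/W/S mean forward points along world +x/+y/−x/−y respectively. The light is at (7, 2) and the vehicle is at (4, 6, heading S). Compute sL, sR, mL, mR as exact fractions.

left sensor world pos  = (5, 5); dL² = 13
right sensor world pos = (3, 5); dR² = 25
sL = 200/13 = 200/13
sR = 200/25 = 8
mL = -1/2·sL + 1/2·sR = -48/13
mR = 1·sL + 1/2·sR = 252/13

200/13 8 -48/13 252/13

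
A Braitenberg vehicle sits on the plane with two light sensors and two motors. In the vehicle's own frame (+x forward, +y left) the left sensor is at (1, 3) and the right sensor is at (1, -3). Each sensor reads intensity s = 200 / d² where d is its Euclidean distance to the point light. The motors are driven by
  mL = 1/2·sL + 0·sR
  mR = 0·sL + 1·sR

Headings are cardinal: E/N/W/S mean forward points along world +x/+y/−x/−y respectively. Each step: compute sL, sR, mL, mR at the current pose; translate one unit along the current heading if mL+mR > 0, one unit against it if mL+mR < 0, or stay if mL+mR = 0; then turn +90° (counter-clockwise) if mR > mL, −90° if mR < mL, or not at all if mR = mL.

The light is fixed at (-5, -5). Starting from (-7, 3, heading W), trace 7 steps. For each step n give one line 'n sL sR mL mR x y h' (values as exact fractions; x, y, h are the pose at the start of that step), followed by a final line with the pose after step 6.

0 100/17 20/13 50/17 20/13 -7 3 W
1 200/117 200/81 100/117 200/81 -8 3 N
2 50/13 5/4 25/13 5/4 -8 4 W
3 200/149 200/101 100/149 200/101 -9 4 N
4 100/37 100/97 50/37 100/97 -9 5 W
5 40/37 8/5 20/37 8/5 -10 5 N
6 2 25/29 1 25/29 -10 6 W
final -11 6 N

n=0: pose=(-7,3,W); sL=100/17, sR=20/13; mL=50/17, mR=20/13; mL+mR=990/221 → advance +1; mR−mL=-310/221 → turn -1·90°
n=1: pose=(-8,3,N); sL=200/117, sR=200/81; mL=100/117, mR=200/81; mL+mR=3500/1053 → advance +1; mR−mL=1700/1053 → turn +1·90°
n=2: pose=(-8,4,W); sL=50/13, sR=5/4; mL=25/13, mR=5/4; mL+mR=165/52 → advance +1; mR−mL=-35/52 → turn -1·90°
n=3: pose=(-9,4,N); sL=200/149, sR=200/101; mL=100/149, mR=200/101; mL+mR=39900/15049 → advance +1; mR−mL=19700/15049 → turn +1·90°
n=4: pose=(-9,5,W); sL=100/37, sR=100/97; mL=50/37, mR=100/97; mL+mR=8550/3589 → advance +1; mR−mL=-1150/3589 → turn -1·90°
n=5: pose=(-10,5,N); sL=40/37, sR=8/5; mL=20/37, mR=8/5; mL+mR=396/185 → advance +1; mR−mL=196/185 → turn +1·90°
n=6: pose=(-10,6,W); sL=2, sR=25/29; mL=1, mR=25/29; mL+mR=54/29 → advance +1; mR−mL=-4/29 → turn -1·90°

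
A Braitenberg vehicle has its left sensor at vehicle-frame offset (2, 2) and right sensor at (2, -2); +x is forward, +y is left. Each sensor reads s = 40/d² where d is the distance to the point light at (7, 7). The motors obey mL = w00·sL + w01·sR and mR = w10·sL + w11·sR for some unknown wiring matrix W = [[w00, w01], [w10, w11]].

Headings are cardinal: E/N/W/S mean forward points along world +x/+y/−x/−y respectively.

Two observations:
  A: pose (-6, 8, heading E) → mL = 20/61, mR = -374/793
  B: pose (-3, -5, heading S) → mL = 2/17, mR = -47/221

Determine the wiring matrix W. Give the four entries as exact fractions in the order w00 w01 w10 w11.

0 1 -1 -1/2

obs A: pose=(-6,8,E) → sL=4/13, sR=20/61, mL=20/61, mR=-374/793
obs B: pose=(-3,-5,S) → sL=2/13, sR=2/17, mL=2/17, mR=-47/221
sensor matrix S = [[4/13, 20/61], [2/13, 2/17]]; det S = -192/13481
solve [mL_A; mL_B] = S·[w00; w01] and [mR_A; mR_B] = S·[w10; w11]:
  w00 = 0, w01 = 1, w10 = -1, w11 = -1/2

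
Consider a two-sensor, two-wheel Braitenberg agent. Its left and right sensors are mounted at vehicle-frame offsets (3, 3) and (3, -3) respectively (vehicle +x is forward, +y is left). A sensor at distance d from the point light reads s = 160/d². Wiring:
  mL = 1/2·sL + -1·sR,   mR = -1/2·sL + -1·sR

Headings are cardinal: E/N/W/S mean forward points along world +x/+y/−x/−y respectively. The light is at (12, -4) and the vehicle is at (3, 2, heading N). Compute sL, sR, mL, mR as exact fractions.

32/45 160/117 -592/585 -112/65

left sensor world pos  = (0, 5); dL² = 225
right sensor world pos = (6, 5); dR² = 117
sL = 160/225 = 32/45
sR = 160/117 = 160/117
mL = 1/2·sL + -1·sR = -592/585
mR = -1/2·sL + -1·sR = -112/65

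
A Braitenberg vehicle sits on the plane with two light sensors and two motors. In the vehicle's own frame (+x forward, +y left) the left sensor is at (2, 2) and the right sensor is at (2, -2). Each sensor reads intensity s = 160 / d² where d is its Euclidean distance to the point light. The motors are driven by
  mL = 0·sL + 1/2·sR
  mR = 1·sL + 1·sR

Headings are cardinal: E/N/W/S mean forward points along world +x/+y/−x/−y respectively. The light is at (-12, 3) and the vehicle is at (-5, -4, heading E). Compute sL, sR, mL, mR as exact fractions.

left sensor world pos  = (-3, -2); dL² = 106
right sensor world pos = (-3, -6); dR² = 162
sL = 160/106 = 80/53
sR = 160/162 = 80/81
mL = 0·sL + 1/2·sR = 40/81
mR = 1·sL + 1·sR = 10720/4293

80/53 80/81 40/81 10720/4293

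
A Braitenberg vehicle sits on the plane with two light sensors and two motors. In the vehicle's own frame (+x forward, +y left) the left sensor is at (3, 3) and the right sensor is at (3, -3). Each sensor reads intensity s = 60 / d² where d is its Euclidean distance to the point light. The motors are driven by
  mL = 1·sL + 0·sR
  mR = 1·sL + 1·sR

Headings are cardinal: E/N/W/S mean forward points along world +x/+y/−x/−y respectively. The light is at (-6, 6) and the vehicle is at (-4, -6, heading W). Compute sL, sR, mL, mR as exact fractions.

30/113 30/41 30/113 4620/4633

left sensor world pos  = (-7, -9); dL² = 226
right sensor world pos = (-7, -3); dR² = 82
sL = 60/226 = 30/113
sR = 60/82 = 30/41
mL = 1·sL + 0·sR = 30/113
mR = 1·sL + 1·sR = 4620/4633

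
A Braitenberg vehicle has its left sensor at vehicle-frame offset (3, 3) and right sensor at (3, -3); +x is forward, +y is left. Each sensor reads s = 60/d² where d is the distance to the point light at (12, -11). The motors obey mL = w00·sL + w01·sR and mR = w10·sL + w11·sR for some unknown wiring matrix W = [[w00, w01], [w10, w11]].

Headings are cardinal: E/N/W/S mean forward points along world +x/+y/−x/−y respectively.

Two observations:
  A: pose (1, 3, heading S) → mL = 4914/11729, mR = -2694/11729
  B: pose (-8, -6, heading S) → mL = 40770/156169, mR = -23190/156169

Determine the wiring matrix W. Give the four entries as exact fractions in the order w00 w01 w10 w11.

1 1/2 -1 1/2

obs A: pose=(1,3,S) → sL=12/37, sR=60/317, mL=4914/11729, mR=-2694/11729
obs B: pose=(-8,-6,S) → sL=60/293, sR=60/533, mL=40770/156169, mR=-23190/156169
sensor matrix S = [[12/37, 60/317], [60/293, 60/533]]; det S = -4121280/1831706201
solve [mL_A; mL_B] = S·[w00; w01] and [mR_A; mR_B] = S·[w10; w11]:
  w00 = 1, w01 = 1/2, w10 = -1, w11 = 1/2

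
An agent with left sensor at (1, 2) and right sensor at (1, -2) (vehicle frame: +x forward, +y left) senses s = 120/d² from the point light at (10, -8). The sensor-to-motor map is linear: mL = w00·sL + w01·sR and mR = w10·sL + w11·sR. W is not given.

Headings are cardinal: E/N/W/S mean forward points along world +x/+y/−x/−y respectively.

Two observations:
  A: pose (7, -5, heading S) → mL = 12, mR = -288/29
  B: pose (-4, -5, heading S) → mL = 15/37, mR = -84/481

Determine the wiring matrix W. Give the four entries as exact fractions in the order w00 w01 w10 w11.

obs A: pose=(7,-5,S) → sL=24, sR=120/29, mL=12, mR=-288/29
obs B: pose=(-4,-5,S) → sL=30/37, sR=6/13, mL=15/37, mR=-84/481
sensor matrix S = [[24, 120/29], [30/37, 6/13]]; det S = 107712/13949
solve [mL_A; mL_B] = S·[w00; w01] and [mR_A; mR_B] = S·[w10; w11]:
  w00 = 1/2, w01 = 0, w10 = -1/2, w11 = 1/2

1/2 0 -1/2 1/2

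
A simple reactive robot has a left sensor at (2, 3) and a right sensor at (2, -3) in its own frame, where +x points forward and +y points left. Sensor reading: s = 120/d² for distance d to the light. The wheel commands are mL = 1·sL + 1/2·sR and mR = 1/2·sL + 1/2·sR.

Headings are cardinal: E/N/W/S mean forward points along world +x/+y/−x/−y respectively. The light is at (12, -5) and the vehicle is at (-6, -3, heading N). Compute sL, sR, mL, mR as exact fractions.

left sensor world pos  = (-9, -1); dL² = 457
right sensor world pos = (-3, -1); dR² = 241
sL = 120/457 = 120/457
sR = 120/241 = 120/241
mL = 1·sL + 1/2·sR = 56340/110137
mR = 1/2·sL + 1/2·sR = 41880/110137

120/457 120/241 56340/110137 41880/110137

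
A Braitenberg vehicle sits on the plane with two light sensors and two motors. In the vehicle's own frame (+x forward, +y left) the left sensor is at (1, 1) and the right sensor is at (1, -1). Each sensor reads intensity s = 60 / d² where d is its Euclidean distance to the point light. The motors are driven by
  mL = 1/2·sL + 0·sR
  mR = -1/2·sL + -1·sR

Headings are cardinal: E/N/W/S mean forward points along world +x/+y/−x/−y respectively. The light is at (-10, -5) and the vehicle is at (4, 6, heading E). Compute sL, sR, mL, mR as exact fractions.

left sensor world pos  = (5, 7); dL² = 369
right sensor world pos = (5, 5); dR² = 325
sL = 60/369 = 20/123
sR = 60/325 = 12/65
mL = 1/2·sL + 0·sR = 10/123
mR = -1/2·sL + -1·sR = -2126/7995

20/123 12/65 10/123 -2126/7995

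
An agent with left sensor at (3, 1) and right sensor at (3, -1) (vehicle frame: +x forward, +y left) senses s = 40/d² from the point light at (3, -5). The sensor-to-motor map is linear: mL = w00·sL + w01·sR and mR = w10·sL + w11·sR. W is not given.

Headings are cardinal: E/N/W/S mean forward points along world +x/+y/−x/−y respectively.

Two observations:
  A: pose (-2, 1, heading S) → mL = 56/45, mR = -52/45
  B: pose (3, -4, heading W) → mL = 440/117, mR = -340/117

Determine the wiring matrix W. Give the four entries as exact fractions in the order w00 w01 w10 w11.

obs A: pose=(-2,1,S) → sL=8/5, sR=8/9, mL=56/45, mR=-52/45
obs B: pose=(3,-4,W) → sL=40/9, sR=40/13, mL=440/117, mR=-340/117
sensor matrix S = [[8/5, 8/9], [40/9, 40/13]]; det S = 1024/1053
solve [mL_A; mL_B] = S·[w00; w01] and [mR_A; mR_B] = S·[w10; w11]:
  w00 = 1/2, w01 = 1/2, w10 = -1, w11 = 1/2

1/2 1/2 -1 1/2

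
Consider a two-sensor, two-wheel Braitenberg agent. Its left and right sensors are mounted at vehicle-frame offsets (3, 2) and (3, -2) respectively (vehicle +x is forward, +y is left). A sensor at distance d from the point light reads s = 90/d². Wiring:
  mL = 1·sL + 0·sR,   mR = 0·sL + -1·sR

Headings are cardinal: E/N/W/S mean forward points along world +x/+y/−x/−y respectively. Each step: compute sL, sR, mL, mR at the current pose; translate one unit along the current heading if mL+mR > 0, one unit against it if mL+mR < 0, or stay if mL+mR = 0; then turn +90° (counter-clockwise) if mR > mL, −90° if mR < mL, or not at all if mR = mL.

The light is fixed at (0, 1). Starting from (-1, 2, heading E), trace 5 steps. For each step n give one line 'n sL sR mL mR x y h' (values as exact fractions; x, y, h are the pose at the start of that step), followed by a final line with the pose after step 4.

0 90/13 18 90/13 -18 -1 2 E
1 45/2 9/2 45/2 -9/2 -2 2 S
2 90/29 90/29 90/29 -90/29 -2 1 W
3 18/5 10 18/5 -10 -2 1 N
4 45 9 45 -9 -2 0 E
final -1 0 S

n=0: pose=(-1,2,E); sL=90/13, sR=18; mL=90/13, mR=-18; mL+mR=-144/13 → advance -1; mR−mL=-324/13 → turn -1·90°
n=1: pose=(-2,2,S); sL=45/2, sR=9/2; mL=45/2, mR=-9/2; mL+mR=18 → advance +1; mR−mL=-27 → turn -1·90°
n=2: pose=(-2,1,W); sL=90/29, sR=90/29; mL=90/29, mR=-90/29; mL+mR=0 → advance +0; mR−mL=-180/29 → turn -1·90°
n=3: pose=(-2,1,N); sL=18/5, sR=10; mL=18/5, mR=-10; mL+mR=-32/5 → advance -1; mR−mL=-68/5 → turn -1·90°
n=4: pose=(-2,0,E); sL=45, sR=9; mL=45, mR=-9; mL+mR=36 → advance +1; mR−mL=-54 → turn -1·90°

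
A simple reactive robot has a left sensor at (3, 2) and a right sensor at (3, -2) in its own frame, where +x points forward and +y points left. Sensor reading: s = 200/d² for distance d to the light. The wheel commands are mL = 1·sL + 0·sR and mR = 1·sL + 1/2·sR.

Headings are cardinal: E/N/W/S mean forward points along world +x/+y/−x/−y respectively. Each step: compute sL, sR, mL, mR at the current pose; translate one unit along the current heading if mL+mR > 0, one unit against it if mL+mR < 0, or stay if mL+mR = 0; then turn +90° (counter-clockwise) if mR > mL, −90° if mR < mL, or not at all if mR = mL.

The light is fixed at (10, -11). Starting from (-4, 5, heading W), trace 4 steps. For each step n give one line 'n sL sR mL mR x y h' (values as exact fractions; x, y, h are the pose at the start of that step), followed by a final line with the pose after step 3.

n=0: pose=(-4,5,W); sL=40/97, sR=200/613; mL=40/97, mR=34220/59461; mL+mR=58740/59461 → advance +1; mR−mL=100/613 → turn +1·90°
n=1: pose=(-5,5,S); sL=100/169, sR=100/229; mL=100/169, mR=31350/38701; mL+mR=54250/38701 → advance +1; mR−mL=50/229 → turn +1·90°
n=2: pose=(-5,4,E); sL=200/433, sR=200/313; mL=200/433, mR=105900/135529; mL+mR=168500/135529 → advance +1; mR−mL=100/313 → turn +1·90°
n=3: pose=(-4,4,N); sL=10/29, sR=50/117; mL=10/29, mR=1895/3393; mL+mR=3065/3393 → advance +1; mR−mL=25/117 → turn +1·90°

0 40/97 200/613 40/97 34220/59461 -4 5 W
1 100/169 100/229 100/169 31350/38701 -5 5 S
2 200/433 200/313 200/433 105900/135529 -5 4 E
3 10/29 50/117 10/29 1895/3393 -4 4 N
final -4 5 W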